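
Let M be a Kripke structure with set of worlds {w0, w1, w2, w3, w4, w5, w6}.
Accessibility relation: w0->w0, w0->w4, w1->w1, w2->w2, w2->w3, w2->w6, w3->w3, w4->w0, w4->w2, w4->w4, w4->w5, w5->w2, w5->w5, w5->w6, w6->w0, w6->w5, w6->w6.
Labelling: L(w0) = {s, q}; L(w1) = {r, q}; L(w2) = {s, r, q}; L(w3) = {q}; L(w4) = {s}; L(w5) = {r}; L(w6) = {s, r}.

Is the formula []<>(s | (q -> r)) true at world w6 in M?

Yes

At w6: []<>(s | (q -> r)) requires <>(s | (q -> r)) at every successor {w0, w5, w6}.
    At w0: <>(s | (q -> r)) requires s | (q -> r) at some successor in {w0, w4}.
      s | (q -> r) holds at w0, so <>(s | (q -> r)) is true at w0.
    At w5: <>(s | (q -> r)) requires s | (q -> r) at some successor in {w2, w5, w6}.
      s | (q -> r) holds at w2, so <>(s | (q -> r)) is true at w5.
    At w6: <>(s | (q -> r)) requires s | (q -> r) at some successor in {w0, w5, w6}.
      s | (q -> r) holds at w0, so <>(s | (q -> r)) is true at w6.
So []<>(s | (q -> r)) is true at w6.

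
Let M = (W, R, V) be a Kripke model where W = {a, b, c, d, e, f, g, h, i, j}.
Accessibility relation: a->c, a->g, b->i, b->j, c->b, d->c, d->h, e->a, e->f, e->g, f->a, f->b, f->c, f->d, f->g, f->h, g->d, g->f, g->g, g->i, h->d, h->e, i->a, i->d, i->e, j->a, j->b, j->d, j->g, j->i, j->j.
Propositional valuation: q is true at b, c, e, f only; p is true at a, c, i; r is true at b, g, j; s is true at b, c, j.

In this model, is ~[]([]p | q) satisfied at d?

At d: []([]p | q) is false, so ~[]([]p | q) is true.
  At d: []([]p | q) requires []p | q at every successor {c, h}.
    []p | q fails at h, so []([]p | q) is false at d.
      At h: []p is false, q is false, so []p | q is false.

Yes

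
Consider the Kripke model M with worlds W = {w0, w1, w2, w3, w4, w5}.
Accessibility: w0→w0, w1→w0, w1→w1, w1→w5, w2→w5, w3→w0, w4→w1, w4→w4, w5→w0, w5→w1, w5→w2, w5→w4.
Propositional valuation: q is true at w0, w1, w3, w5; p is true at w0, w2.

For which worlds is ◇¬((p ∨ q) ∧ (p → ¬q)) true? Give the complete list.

w0, w1, w3, w4, w5

Let φ = ◇¬((p ∨ q) ∧ (p → ¬q)). Evaluate φ at each world:
  w0 (successors {w0}): φ is true.
  w1 (successors {w0, w1, w5}): φ is true.
  w2 (successors {w5}): φ is false.
  w3 (successors {w0}): φ is true.
  w4 (successors {w1, w4}): φ is true.
  w5 (successors {w0, w1, w2, w4}): φ is true.
For instance, at w1:
  At w1: ◇¬((p ∨ q) ∧ (p → ¬q)) requires ¬((p ∨ q) ∧ (p → ¬q)) at some successor in {w0, w1, w5}.
    ¬((p ∨ q) ∧ (p → ¬q)) holds at w0, so ◇¬((p ∨ q) ∧ (p → ¬q)) is true at w1.
Satisfying worlds: {w0, w1, w3, w4, w5}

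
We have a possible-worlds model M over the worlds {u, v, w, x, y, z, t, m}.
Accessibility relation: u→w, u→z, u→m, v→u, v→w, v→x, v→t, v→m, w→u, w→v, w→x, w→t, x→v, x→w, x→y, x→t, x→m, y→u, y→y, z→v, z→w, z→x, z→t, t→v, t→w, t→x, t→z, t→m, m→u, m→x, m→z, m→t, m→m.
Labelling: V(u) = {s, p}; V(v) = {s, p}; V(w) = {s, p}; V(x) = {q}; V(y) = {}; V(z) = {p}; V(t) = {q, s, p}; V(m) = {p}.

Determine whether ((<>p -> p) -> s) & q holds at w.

At w: (<>p -> p) -> s is true, q is false, so ((<>p -> p) -> s) & q is false.
  At w: <>p -> p is true, s is true, so (<>p -> p) -> s is true.
    At w: <>p is true, p is true, so <>p -> p is true.
      At w: <>p requires p at some successor in {u, v, x, t}.
        p holds at u, so <>p is true at w.

No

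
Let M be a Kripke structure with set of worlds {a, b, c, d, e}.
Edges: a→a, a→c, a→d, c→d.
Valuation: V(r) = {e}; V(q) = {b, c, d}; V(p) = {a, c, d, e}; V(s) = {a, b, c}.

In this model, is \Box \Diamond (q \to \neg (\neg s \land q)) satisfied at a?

No

At a: \Box \Diamond (q \to \neg (\neg s \land q)) requires \Diamond (q \to \neg (\neg s \land q)) at every successor {a, c, d}.
  \Diamond (q \to \neg (\neg s \land q)) fails at c, so \Box \Diamond (q \to \neg (\neg s \land q)) is false at a.
    At c: \Diamond (q \to \neg (\neg s \land q)) requires q \to \neg (\neg s \land q) at some successor in {d}.
      At d: q \to \neg (\neg s \land q) is false.
    So \Diamond (q \to \neg (\neg s \land q)) is false at c.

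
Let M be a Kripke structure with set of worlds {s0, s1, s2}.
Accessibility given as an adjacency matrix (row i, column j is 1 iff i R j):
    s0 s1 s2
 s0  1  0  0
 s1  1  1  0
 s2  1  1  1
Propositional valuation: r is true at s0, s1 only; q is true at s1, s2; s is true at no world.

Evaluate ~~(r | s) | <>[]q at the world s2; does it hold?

No

Recall that []ψ holds at a world iff ψ holds at every accessible world, and <>ψ holds iff ψ holds at some accessible world.
At s2: ~~(r | s) is false, <>[]q is false, so ~~(r | s) | <>[]q is false.
  At s2: <>[]q requires []q at some successor in {s0, s1, s2}.
    At s0: []q is false.
    At s1: []q is false.
    At s2: []q is false.
  So <>[]q is false at s2.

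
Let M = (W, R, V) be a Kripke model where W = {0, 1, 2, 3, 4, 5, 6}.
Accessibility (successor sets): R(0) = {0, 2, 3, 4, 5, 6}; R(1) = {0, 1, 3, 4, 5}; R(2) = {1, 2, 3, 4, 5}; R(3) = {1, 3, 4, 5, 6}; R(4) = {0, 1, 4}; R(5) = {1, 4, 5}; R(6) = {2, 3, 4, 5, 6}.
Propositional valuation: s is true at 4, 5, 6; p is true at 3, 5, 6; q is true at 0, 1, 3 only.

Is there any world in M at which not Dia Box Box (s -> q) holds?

Yes

Let φ = not Dia Box Box (s -> q). Evaluate φ at each world:
  0 (successors {0, 2, 3, 4, 5, 6}): φ is true.
  1 (successors {0, 1, 3, 4, 5}): φ is true.
  2 (successors {1, 2, 3, 4, 5}): φ is true.
  3 (successors {1, 3, 4, 5, 6}): φ is true.
  4 (successors {0, 1, 4}): φ is true.
  5 (successors {1, 4, 5}): φ is true.
  6 (successors {2, 3, 4, 5, 6}): φ is true.
Detail at 0 (witness):
  At 0: Dia Box Box (s -> q) is false, so not Dia Box Box (s -> q) is true.
    At 0: Dia Box Box (s -> q) requires Box Box (s -> q) at some successor in {0, 2, 3, 4, 5, 6}.
      At 0: Box Box (s -> q) is false.
      At 2: Box Box (s -> q) is false.
      At 3: Box Box (s -> q) is false.
      At 4: Box Box (s -> q) is false.
      At 5: Box Box (s -> q) is false.
      At 6: Box Box (s -> q) is false.
    So Dia Box Box (s -> q) is false at 0.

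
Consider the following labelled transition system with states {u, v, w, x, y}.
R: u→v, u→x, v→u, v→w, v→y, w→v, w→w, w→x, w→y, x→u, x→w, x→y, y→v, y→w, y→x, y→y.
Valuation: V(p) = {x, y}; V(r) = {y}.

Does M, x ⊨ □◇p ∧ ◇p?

Recall that □ψ holds at a world iff ψ holds at every accessible world, and ◇ψ holds iff ψ holds at some accessible world.
At x: □◇p is true, ◇p is true, so □◇p ∧ ◇p is true.
  At x: □◇p requires ◇p at every successor {u, w, y}.
      At u: ◇p requires p at some successor in {v, x}.
        p holds at x, so ◇p is true at u.
      At w: ◇p requires p at some successor in {v, w, x, y}.
        p holds at x, so ◇p is true at w.
      At y: ◇p requires p at some successor in {v, w, x, y}.
        p holds at x, so ◇p is true at y.
  So □◇p is true at x.
  At x: ◇p requires p at some successor in {u, w, y}.
    p holds at y, so ◇p is true at x.

Yes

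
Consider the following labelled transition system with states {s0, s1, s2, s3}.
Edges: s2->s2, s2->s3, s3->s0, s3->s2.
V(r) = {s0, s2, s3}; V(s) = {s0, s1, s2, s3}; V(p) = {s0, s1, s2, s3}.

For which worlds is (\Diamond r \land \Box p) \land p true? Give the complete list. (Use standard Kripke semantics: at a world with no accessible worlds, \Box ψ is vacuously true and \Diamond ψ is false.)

Let φ = (\Diamond r \land \Box p) \land p. Evaluate φ at each world:
  s0 (successors ∅): φ is false.
  s1 (successors ∅): φ is false.
  s2 (successors {s2, s3}): φ is true.
  s3 (successors {s0, s2}): φ is true.
For instance, at s2:
  At s2: \Diamond r \land \Box p is true, p is true, so (\Diamond r \land \Box p) \land p is true.
    At s2: \Diamond r is true, \Box p is true, so \Diamond r \land \Box p is true.
      At s2: \Diamond r requires r at some successor in {s2, s3}.
        r holds at s2, so \Diamond r is true at s2.
      At s2: \Box p requires p at every successor {s2, s3}.
        At s2: p is true.
        At s3: p is true.
      So \Box p is true at s2.
Satisfying worlds: {s2, s3}

s2, s3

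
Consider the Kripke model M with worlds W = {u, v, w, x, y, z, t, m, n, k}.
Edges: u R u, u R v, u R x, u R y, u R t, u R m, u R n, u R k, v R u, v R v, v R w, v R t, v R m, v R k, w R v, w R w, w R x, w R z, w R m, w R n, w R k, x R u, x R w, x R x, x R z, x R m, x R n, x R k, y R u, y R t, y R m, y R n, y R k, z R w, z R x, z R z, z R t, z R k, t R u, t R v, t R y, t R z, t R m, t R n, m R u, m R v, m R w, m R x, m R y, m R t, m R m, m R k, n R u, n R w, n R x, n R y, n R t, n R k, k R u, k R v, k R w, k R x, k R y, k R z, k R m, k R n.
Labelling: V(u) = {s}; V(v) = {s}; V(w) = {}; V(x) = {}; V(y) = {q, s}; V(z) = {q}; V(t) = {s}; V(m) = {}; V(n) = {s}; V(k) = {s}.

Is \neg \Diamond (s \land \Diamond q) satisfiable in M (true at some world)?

No

Recall that \Diamond ψ holds at a world iff ψ holds at some accessible world.
Let φ = \neg \Diamond (s \land \Diamond q). Evaluate φ at each world:
  u (successors {u, v, x, y, t, m, n, k}): φ is false.
  v (successors {u, v, w, t, m, k}): φ is false.
  w (successors {v, w, x, z, m, n, k}): φ is false.
  x (successors {u, w, x, z, m, n, k}): φ is false.
  y (successors {u, t, m, n, k}): φ is false.
  z (successors {w, x, z, t, k}): φ is false.
  t (successors {u, v, y, z, m, n}): φ is false.
  m (successors {u, v, w, x, y, t, m, k}): φ is false.
  n (successors {u, w, x, y, t, k}): φ is false.
  k (successors {u, v, w, x, y, z, m, n}): φ is false.
For instance, at y:
  At y: \Diamond (s \land \Diamond q) is true, so \neg \Diamond (s \land \Diamond q) is false.
    At y: \Diamond (s \land \Diamond q) requires s \land \Diamond q at some successor in {u, t, m, n, k}.
      s \land \Diamond q holds at u, so \Diamond (s \land \Diamond q) is true at y.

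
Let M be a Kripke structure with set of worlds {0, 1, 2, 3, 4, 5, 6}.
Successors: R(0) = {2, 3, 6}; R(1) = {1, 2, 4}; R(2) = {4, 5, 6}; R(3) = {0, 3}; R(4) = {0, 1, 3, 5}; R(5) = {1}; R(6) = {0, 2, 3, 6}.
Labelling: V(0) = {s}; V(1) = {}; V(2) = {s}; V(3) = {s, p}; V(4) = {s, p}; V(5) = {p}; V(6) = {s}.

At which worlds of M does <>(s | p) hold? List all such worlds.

0, 1, 2, 3, 4, 6

Let φ = <>(s | p). Evaluate φ at each world:
  0 (successors {2, 3, 6}): φ is true.
  1 (successors {1, 2, 4}): φ is true.
  2 (successors {4, 5, 6}): φ is true.
  3 (successors {0, 3}): φ is true.
  4 (successors {0, 1, 3, 5}): φ is true.
  5 (successors {1}): φ is false.
  6 (successors {0, 2, 3, 6}): φ is true.
For instance, at 0:
  At 0: <>(s | p) requires s | p at some successor in {2, 3, 6}.
    s | p holds at 2, so <>(s | p) is true at 0.
Satisfying worlds: {0, 1, 2, 3, 4, 6}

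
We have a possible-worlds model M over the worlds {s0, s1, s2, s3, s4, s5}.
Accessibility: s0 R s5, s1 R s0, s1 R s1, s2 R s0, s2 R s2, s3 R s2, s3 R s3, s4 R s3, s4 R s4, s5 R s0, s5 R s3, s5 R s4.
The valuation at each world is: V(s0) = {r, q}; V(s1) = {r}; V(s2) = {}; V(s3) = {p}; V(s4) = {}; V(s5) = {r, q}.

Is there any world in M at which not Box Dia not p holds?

Let φ = not Box Dia not p. Evaluate φ at each world:
  s0 (successors {s5}): φ is false.
  s1 (successors {s0, s1}): φ is false.
  s2 (successors {s0, s2}): φ is false.
  s3 (successors {s2, s3}): φ is false.
  s4 (successors {s3, s4}): φ is false.
  s5 (successors {s0, s3, s4}): φ is false.
For instance, at s0:
  At s0: Box Dia not p is true, so not Box Dia not p is false.
    At s0: Box Dia not p requires Dia not p at every successor {s5}.
      At s5: Dia not p is true.
    So Box Dia not p is true at s0.

No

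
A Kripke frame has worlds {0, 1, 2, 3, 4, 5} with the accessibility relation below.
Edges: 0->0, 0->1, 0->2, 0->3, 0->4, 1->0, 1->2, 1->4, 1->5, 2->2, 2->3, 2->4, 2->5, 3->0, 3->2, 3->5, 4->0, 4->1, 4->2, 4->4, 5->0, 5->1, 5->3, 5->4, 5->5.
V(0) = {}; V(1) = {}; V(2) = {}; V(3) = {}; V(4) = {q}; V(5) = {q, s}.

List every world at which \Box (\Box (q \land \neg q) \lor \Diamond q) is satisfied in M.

Let φ = \Box (\Box (q \land \neg q) \lor \Diamond q). Evaluate φ at each world:
  0 (successors {0, 1, 2, 3, 4}): φ is true.
  1 (successors {0, 2, 4, 5}): φ is true.
  2 (successors {2, 3, 4, 5}): φ is true.
  3 (successors {0, 2, 5}): φ is true.
  4 (successors {0, 1, 2, 4}): φ is true.
  5 (successors {0, 1, 3, 4, 5}): φ is true.
For instance, at 5:
  At 5: \Box (\Box (q \land \neg q) \lor \Diamond q) requires \Box (q \land \neg q) \lor \Diamond q at every successor {0, 1, 3, 4, 5}.
    At 0: \Box (q \land \neg q) \lor \Diamond q is true.
    At 1: \Box (q \land \neg q) \lor \Diamond q is true.
    At 3: \Box (q \land \neg q) \lor \Diamond q is true.
    At 4: \Box (q \land \neg q) \lor \Diamond q is true.
    At 5: \Box (q \land \neg q) \lor \Diamond q is true.
  So \Box (\Box (q \land \neg q) \lor \Diamond q) is true at 5.
Satisfying worlds: {0, 1, 2, 3, 4, 5}

0, 1, 2, 3, 4, 5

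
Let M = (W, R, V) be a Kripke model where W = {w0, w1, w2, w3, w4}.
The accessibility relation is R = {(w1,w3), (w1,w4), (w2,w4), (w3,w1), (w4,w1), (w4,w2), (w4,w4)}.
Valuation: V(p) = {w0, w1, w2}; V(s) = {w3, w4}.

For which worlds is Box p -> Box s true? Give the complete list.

w0, w1, w2, w4

Let φ = Box p -> Box s. Evaluate φ at each world:
  w0 (successors ∅): φ is true.
  w1 (successors {w3, w4}): φ is true.
  w2 (successors {w4}): φ is true.
  w3 (successors {w1}): φ is false.
  w4 (successors {w1, w2, w4}): φ is true.
For instance, at w4:
  At w4: Box p is false, Box s is false, so Box p -> Box s is true.
    At w4: Box p requires p at every successor {w1, w2, w4}.
      p fails at w4, so Box p is false at w4.
    At w4: Box s requires s at every successor {w1, w2, w4}.
      s fails at w1, so Box s is false at w4.
Satisfying worlds: {w0, w1, w2, w4}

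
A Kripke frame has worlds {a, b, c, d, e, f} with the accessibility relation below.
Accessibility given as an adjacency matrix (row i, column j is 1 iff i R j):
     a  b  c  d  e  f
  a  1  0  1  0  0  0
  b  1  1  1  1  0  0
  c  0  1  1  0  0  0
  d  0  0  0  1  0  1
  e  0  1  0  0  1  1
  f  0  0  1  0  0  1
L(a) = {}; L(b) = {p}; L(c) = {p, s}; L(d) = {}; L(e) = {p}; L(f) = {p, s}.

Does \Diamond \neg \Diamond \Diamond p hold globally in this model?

No

Let φ = \Diamond \neg \Diamond \Diamond p. Evaluate φ at each world:
  a (successors {a, c}): φ is false.
  b (successors {a, b, c, d}): φ is false.
  c (successors {b, c}): φ is false.
  d (successors {d, f}): φ is false.
  e (successors {b, e, f}): φ is false.
  f (successors {c, f}): φ is false.
Detail at a (counterexample):
  At a: \Diamond \neg \Diamond \Diamond p requires \neg \Diamond \Diamond p at some successor in {a, c}.
    At a: \neg \Diamond \Diamond p is false.
    At c: \neg \Diamond \Diamond p is false.
  So \Diamond \neg \Diamond \Diamond p is false at a.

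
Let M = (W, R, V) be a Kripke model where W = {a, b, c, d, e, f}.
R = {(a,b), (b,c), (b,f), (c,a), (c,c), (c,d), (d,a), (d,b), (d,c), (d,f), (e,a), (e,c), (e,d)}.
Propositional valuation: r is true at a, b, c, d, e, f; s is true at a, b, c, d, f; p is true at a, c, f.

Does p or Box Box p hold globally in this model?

Recall that Box ψ holds at a world iff ψ holds at every accessible world, and Dia ψ holds iff ψ holds at some accessible world.
Let φ = p or Box Box p. Evaluate φ at each world:
  a (successors {b}): φ is true.
  b (successors {c, f}): φ is false.
  c (successors {a, c, d}): φ is true.
  d (successors {a, b, c, f}): φ is false.
  e (successors {a, c, d}): φ is false.
  f (successors ∅): φ is true.
Detail at b (counterexample):
  At b: p is false, Box Box p is false, so p or Box Box p is false.
    At b: Box Box p requires Box p at every successor {c, f}.
      Box p fails at c, so Box Box p is false at b.

No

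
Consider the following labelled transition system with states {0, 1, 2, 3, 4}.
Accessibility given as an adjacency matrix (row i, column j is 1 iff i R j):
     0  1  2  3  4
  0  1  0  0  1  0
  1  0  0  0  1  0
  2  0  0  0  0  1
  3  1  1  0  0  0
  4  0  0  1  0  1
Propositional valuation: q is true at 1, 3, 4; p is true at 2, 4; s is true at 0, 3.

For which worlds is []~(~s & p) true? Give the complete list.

0, 1, 3

Let φ = []~(~s & p). Evaluate φ at each world:
  0 (successors {0, 3}): φ is true.
  1 (successors {3}): φ is true.
  2 (successors {4}): φ is false.
  3 (successors {0, 1}): φ is true.
  4 (successors {2, 4}): φ is false.
For instance, at 0:
  At 0: []~(~s & p) requires ~(~s & p) at every successor {0, 3}.
    At 0: ~(~s & p) is true.
    At 3: ~(~s & p) is true.
  So []~(~s & p) is true at 0.
Satisfying worlds: {0, 1, 3}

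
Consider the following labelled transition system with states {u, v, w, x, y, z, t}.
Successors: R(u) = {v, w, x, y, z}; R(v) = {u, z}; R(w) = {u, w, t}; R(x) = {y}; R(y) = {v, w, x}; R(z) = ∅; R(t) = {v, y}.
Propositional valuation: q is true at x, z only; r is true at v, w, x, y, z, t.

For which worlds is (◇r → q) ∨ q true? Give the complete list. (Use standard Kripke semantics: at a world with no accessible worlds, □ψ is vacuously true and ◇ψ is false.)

Recall that ◇ψ holds at a world iff ψ holds at some accessible world.
Let φ = (◇r → q) ∨ q. Evaluate φ at each world:
  u (successors {v, w, x, y, z}): φ is false.
  v (successors {u, z}): φ is false.
  w (successors {u, w, t}): φ is false.
  x (successors {y}): φ is true.
  y (successors {v, w, x}): φ is false.
  z (successors ∅): φ is true.
  t (successors {v, y}): φ is false.
For instance, at y:
  At y: ◇r → q is false, q is false, so (◇r → q) ∨ q is false.
    At y: ◇r is true, q is false, so ◇r → q is false.
      At y: ◇r requires r at some successor in {v, w, x}.
        r holds at v, so ◇r is true at y.
Satisfying worlds: {x, z}

x, z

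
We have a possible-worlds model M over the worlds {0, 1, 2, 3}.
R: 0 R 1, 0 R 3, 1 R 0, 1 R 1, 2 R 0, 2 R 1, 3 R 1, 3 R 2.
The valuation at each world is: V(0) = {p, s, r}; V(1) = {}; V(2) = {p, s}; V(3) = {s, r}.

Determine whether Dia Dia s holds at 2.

Recall that Dia ψ holds at a world iff ψ holds at some accessible world.
At 2: Dia Dia s requires Dia s at some successor in {0, 1}.
  Dia s holds at 0, so Dia Dia s is true at 2.
    At 0: Dia s requires s at some successor in {1, 3}.
      s holds at 3, so Dia s is true at 0.

Yes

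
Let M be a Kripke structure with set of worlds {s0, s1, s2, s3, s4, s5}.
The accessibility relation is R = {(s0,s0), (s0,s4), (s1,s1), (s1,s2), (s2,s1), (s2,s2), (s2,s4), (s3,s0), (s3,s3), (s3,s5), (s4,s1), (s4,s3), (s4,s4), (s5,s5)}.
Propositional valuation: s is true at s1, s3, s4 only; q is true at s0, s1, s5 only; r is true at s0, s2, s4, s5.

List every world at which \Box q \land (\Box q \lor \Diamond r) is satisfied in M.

Recall that \Box ψ holds at a world iff ψ holds at every accessible world, and \Diamond ψ holds iff ψ holds at some accessible world.
Let φ = \Box q \land (\Box q \lor \Diamond r). Evaluate φ at each world:
  s0 (successors {s0, s4}): φ is false.
  s1 (successors {s1, s2}): φ is false.
  s2 (successors {s1, s2, s4}): φ is false.
  s3 (successors {s0, s3, s5}): φ is false.
  s4 (successors {s1, s3, s4}): φ is false.
  s5 (successors {s5}): φ is true.
For instance, at s2:
  At s2: \Box q is false, \Box q \lor \Diamond r is true, so \Box q \land (\Box q \lor \Diamond r) is false.
    At s2: \Box q requires q at every successor {s1, s2, s4}.
      q fails at s2, so \Box q is false at s2.
    At s2: \Box q is false, \Diamond r is true, so \Box q \lor \Diamond r is true.
      At s2: \Box q requires q at every successor {s1, s2, s4}.
        q fails at s2, so \Box q is false at s2.
      At s2: \Diamond r requires r at some successor in {s1, s2, s4}.
        r holds at s2, so \Diamond r is true at s2.
Satisfying worlds: {s5}

s5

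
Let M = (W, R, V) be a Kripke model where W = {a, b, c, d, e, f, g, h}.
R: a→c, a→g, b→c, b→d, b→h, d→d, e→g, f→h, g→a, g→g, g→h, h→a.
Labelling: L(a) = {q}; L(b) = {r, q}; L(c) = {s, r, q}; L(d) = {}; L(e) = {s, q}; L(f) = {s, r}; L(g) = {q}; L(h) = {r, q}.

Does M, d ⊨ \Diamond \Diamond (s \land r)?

No

At d: \Diamond \Diamond (s \land r) requires \Diamond (s \land r) at some successor in {d}.
  At d: \Diamond (s \land r) is false.
So \Diamond \Diamond (s \land r) is false at d.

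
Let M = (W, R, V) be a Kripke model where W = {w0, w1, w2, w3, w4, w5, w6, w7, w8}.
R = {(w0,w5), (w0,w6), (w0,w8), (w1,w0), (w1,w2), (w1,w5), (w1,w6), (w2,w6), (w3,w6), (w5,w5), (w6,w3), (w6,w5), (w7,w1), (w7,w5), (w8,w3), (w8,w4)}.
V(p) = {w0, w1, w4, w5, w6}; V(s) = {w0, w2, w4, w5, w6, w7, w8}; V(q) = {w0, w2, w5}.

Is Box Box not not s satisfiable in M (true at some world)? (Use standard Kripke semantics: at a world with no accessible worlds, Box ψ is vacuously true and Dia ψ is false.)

Let φ = Box Box not not s. Evaluate φ at each world:
  w0 (successors {w5, w6, w8}): φ is false.
  w1 (successors {w0, w2, w5, w6}): φ is false.
  w2 (successors {w6}): φ is false.
  w3 (successors {w6}): φ is false.
  w4 (successors ∅): φ is true.
  w5 (successors {w5}): φ is true.
  w6 (successors {w3, w5}): φ is true.
  w7 (successors {w1, w5}): φ is true.
  w8 (successors {w3, w4}): φ is true.
Detail at w4 (witness):
  At w4: no accessible worlds, so Box Box not not s holds vacuously.

Yes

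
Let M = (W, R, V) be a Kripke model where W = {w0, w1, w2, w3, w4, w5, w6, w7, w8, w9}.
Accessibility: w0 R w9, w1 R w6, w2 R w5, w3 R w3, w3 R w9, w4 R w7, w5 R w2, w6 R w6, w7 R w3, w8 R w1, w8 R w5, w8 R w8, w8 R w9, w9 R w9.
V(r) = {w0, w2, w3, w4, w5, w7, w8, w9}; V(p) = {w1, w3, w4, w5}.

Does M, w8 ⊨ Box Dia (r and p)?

Recall that Box ψ holds at a world iff ψ holds at every accessible world, and Dia ψ holds iff ψ holds at some accessible world.
At w8: Box Dia (r and p) requires Dia (r and p) at every successor {w1, w5, w8, w9}.
  Dia (r and p) fails at w1, so Box Dia (r and p) is false at w8.
    At w1: Dia (r and p) requires r and p at some successor in {w6}.
      At w6: r and p is false.
    So Dia (r and p) is false at w1.

No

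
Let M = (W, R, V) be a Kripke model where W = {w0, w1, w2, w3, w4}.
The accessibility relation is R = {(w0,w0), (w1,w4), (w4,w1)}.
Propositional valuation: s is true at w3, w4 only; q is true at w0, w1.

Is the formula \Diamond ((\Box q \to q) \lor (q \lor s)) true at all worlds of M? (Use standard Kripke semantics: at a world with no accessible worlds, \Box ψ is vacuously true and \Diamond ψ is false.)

No

Let φ = \Diamond ((\Box q \to q) \lor (q \lor s)). Evaluate φ at each world:
  w0 (successors {w0}): φ is true.
  w1 (successors {w4}): φ is true.
  w2 (successors ∅): φ is false.
  w3 (successors ∅): φ is false.
  w4 (successors {w1}): φ is true.
Detail at w2 (counterexample):
  At w2: no accessible worlds, so \Diamond ((\Box q \to q) \lor (q \lor s)) is false.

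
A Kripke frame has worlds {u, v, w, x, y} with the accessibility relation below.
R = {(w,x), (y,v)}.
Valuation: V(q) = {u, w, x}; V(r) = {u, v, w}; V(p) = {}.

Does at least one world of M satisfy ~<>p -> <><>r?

Let φ = ~<>p -> <><>r. Evaluate φ at each world:
  u (successors ∅): φ is false.
  v (successors ∅): φ is false.
  w (successors {x}): φ is false.
  x (successors ∅): φ is false.
  y (successors {v}): φ is false.
For instance, at w:
  At w: ~<>p is true, <><>r is false, so ~<>p -> <><>r is false.
    At w: <>p is false, so ~<>p is true.
      At w: <>p requires p at some successor in {x}.
        At x: p is false.
      So <>p is false at w.
    At w: <><>r requires <>r at some successor in {x}.
      At x: <>r is false.
    So <><>r is false at w.

No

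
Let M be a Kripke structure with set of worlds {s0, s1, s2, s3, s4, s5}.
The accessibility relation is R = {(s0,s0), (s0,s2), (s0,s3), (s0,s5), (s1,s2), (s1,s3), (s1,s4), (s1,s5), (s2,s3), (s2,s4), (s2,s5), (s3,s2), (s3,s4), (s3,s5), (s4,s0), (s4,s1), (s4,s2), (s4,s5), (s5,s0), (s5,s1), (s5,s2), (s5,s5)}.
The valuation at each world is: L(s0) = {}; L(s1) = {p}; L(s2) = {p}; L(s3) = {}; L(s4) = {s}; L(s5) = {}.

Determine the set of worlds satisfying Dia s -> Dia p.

s0, s1, s3, s4, s5

Recall that Dia ψ holds at a world iff ψ holds at some accessible world.
Let φ = Dia s -> Dia p. Evaluate φ at each world:
  s0 (successors {s0, s2, s3, s5}): φ is true.
  s1 (successors {s2, s3, s4, s5}): φ is true.
  s2 (successors {s3, s4, s5}): φ is false.
  s3 (successors {s2, s4, s5}): φ is true.
  s4 (successors {s0, s1, s2, s5}): φ is true.
  s5 (successors {s0, s1, s2, s5}): φ is true.
For instance, at s5:
  At s5: Dia s is false, Dia p is true, so Dia s -> Dia p is true.
    At s5: Dia s requires s at some successor in {s0, s1, s2, s5}.
      At s0: s is false.
      At s1: s is false.
      At s2: s is false.
      At s5: s is false.
    So Dia s is false at s5.
    At s5: Dia p requires p at some successor in {s0, s1, s2, s5}.
      p holds at s1, so Dia p is true at s5.
Satisfying worlds: {s0, s1, s3, s4, s5}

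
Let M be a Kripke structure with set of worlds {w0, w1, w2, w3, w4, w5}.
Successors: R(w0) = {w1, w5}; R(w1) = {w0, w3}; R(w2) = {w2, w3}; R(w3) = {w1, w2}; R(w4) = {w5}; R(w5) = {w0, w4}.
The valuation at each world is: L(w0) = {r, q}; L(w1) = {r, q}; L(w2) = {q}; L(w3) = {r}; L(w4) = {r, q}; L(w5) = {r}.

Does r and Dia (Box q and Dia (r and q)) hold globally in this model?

Recall that Box ψ holds at a world iff ψ holds at every accessible world, and Dia ψ holds iff ψ holds at some accessible world.
Let φ = r and Dia (Box q and Dia (r and q)). Evaluate φ at each world:
  w0 (successors {w1, w5}): φ is true.
  w1 (successors {w0, w3}): φ is true.
  w2 (successors {w2, w3}): φ is false.
  w3 (successors {w1, w2}): φ is false.
  w4 (successors {w5}): φ is true.
  w5 (successors {w0, w4}): φ is false.
Detail at w2 (counterexample):
  At w2: r is false, Dia (Box q and Dia (r and q)) is true, so r and Dia (Box q and Dia (r and q)) is false.
    At w2: Dia (Box q and Dia (r and q)) requires Box q and Dia (r and q) at some successor in {w2, w3}.
      Box q and Dia (r and q) holds at w3, so Dia (Box q and Dia (r and q)) is true at w2.

No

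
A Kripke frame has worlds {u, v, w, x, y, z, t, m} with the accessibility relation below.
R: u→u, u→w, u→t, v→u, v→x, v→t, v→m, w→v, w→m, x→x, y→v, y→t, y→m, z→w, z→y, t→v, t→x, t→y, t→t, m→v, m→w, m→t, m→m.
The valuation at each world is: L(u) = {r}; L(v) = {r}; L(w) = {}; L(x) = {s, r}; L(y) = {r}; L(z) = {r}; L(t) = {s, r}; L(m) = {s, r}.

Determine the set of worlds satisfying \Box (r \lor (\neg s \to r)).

Recall that \Box ψ holds at a world iff ψ holds at every accessible world, and \Diamond ψ holds iff ψ holds at some accessible world.
Let φ = \Box (r \lor (\neg s \to r)). Evaluate φ at each world:
  u (successors {u, w, t}): φ is false.
  v (successors {u, x, t, m}): φ is true.
  w (successors {v, m}): φ is true.
  x (successors {x}): φ is true.
  y (successors {v, t, m}): φ is true.
  z (successors {w, y}): φ is false.
  t (successors {v, x, y, t}): φ is true.
  m (successors {v, w, t, m}): φ is false.
For instance, at v:
  At v: \Box (r \lor (\neg s \to r)) requires r \lor (\neg s \to r) at every successor {u, x, t, m}.
    At u: r \lor (\neg s \to r) is true.
    At x: r \lor (\neg s \to r) is true.
    At t: r \lor (\neg s \to r) is true.
    At m: r \lor (\neg s \to r) is true.
  So \Box (r \lor (\neg s \to r)) is true at v.
Satisfying worlds: {v, w, x, y, t}

v, w, x, y, t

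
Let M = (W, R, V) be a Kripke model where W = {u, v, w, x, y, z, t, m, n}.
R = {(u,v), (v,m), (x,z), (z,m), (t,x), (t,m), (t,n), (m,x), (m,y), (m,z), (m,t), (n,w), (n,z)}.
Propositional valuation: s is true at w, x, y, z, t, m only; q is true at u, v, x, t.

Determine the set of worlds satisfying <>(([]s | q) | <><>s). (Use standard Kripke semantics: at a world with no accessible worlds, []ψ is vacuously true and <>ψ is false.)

Let φ = <>(([]s | q) | <><>s). Evaluate φ at each world:
  u (successors {v}): φ is true.
  v (successors {m}): φ is true.
  w (successors ∅): φ is false.
  x (successors {z}): φ is true.
  y (successors ∅): φ is false.
  z (successors {m}): φ is true.
  t (successors {x, m, n}): φ is true.
  m (successors {x, y, z, t}): φ is true.
  n (successors {w, z}): φ is true.
For instance, at x:
  At x: <>(([]s | q) | <><>s) requires ([]s | q) | <><>s at some successor in {z}.
    ([]s | q) | <><>s holds at z, so <>(([]s | q) | <><>s) is true at x.
      At z: []s | q is true, <><>s is true, so ([]s | q) | <><>s is true.
Satisfying worlds: {u, v, x, z, t, m, n}

u, v, x, z, t, m, n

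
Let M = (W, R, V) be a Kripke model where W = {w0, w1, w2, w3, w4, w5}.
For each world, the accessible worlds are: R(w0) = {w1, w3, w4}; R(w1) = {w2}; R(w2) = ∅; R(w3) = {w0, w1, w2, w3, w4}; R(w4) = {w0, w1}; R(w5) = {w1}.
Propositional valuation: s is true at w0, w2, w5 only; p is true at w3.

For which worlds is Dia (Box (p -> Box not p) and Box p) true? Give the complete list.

w1, w3

Let φ = Dia (Box (p -> Box not p) and Box p). Evaluate φ at each world:
  w0 (successors {w1, w3, w4}): φ is false.
  w1 (successors {w2}): φ is true.
  w2 (successors ∅): φ is false.
  w3 (successors {w0, w1, w2, w3, w4}): φ is true.
  w4 (successors {w0, w1}): φ is false.
  w5 (successors {w1}): φ is false.
For instance, at w0:
  At w0: Dia (Box (p -> Box not p) and Box p) requires Box (p -> Box not p) and Box p at some successor in {w1, w3, w4}.
    At w1: Box (p -> Box not p) and Box p is false.
    At w3: Box (p -> Box not p) and Box p is false.
    At w4: Box (p -> Box not p) and Box p is false.
  So Dia (Box (p -> Box not p) and Box p) is false at w0.
Satisfying worlds: {w1, w3}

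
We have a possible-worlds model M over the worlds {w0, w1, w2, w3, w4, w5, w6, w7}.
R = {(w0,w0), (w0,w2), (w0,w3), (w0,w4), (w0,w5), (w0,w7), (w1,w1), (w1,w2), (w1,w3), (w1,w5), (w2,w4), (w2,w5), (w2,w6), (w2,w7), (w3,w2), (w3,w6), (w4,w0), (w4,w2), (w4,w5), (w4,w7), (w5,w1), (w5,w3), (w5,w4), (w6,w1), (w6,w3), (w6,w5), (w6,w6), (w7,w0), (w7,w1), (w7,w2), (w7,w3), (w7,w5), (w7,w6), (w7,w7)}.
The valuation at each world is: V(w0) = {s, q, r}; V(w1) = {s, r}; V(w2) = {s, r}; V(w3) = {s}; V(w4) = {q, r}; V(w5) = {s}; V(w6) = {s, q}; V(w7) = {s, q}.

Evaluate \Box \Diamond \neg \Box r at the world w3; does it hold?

Yes

Recall that \Box ψ holds at a world iff ψ holds at every accessible world, and \Diamond ψ holds iff ψ holds at some accessible world.
At w3: \Box \Diamond \neg \Box r requires \Diamond \neg \Box r at every successor {w2, w6}.
    At w2: \Diamond \neg \Box r requires \neg \Box r at some successor in {w4, w5, w6, w7}.
      \neg \Box r holds at w4, so \Diamond \neg \Box r is true at w2.
    At w6: \Diamond \neg \Box r requires \neg \Box r at some successor in {w1, w3, w5, w6}.
      \neg \Box r holds at w1, so \Diamond \neg \Box r is true at w6.
So \Box \Diamond \neg \Box r is true at w3.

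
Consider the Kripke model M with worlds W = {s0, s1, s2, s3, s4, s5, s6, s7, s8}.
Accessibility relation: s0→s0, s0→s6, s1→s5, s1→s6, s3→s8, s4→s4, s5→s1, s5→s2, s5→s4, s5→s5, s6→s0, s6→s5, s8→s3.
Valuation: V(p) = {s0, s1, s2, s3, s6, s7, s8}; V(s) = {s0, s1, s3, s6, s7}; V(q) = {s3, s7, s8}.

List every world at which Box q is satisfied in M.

s2, s3, s7, s8

Recall that Box ψ holds at a world iff ψ holds at every accessible world, and Dia ψ holds iff ψ holds at some accessible world.
Let φ = Box q. Evaluate φ at each world:
  s0 (successors {s0, s6}): φ is false.
  s1 (successors {s5, s6}): φ is false.
  s2 (successors ∅): φ is true.
  s3 (successors {s8}): φ is true.
  s4 (successors {s4}): φ is false.
  s5 (successors {s1, s2, s4, s5}): φ is false.
  s6 (successors {s0, s5}): φ is false.
  s7 (successors ∅): φ is true.
  s8 (successors {s3}): φ is true.
For instance, at s8:
  At s8: Box q requires q at every successor {s3}.
    At s3: q is true.
  So Box q is true at s8.
Satisfying worlds: {s2, s3, s7, s8}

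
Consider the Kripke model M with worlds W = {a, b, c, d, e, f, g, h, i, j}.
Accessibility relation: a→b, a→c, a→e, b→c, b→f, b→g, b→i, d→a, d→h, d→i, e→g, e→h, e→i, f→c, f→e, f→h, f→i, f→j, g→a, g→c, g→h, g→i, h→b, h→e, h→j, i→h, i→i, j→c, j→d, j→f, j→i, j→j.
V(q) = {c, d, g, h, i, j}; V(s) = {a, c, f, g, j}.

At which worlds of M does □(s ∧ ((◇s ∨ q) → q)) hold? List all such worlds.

c

Let φ = □(s ∧ ((◇s ∨ q) → q)). Evaluate φ at each world:
  a (successors {b, c, e}): φ is false.
  b (successors {c, f, g, i}): φ is false.
  c (successors ∅): φ is true.
  d (successors {a, h, i}): φ is false.
  e (successors {g, h, i}): φ is false.
  f (successors {c, e, h, i, j}): φ is false.
  g (successors {a, c, h, i}): φ is false.
  h (successors {b, e, j}): φ is false.
  i (successors {h, i}): φ is false.
  j (successors {c, d, f, i, j}): φ is false.
For instance, at i:
  At i: □(s ∧ ((◇s ∨ q) → q)) requires s ∧ ((◇s ∨ q) → q) at every successor {h, i}.
    s ∧ ((◇s ∨ q) → q) fails at h, so □(s ∧ ((◇s ∨ q) → q)) is false at i.
      At h: s is false, (◇s ∨ q) → q is true, so s ∧ ((◇s ∨ q) → q) is false.
Satisfying worlds: {c}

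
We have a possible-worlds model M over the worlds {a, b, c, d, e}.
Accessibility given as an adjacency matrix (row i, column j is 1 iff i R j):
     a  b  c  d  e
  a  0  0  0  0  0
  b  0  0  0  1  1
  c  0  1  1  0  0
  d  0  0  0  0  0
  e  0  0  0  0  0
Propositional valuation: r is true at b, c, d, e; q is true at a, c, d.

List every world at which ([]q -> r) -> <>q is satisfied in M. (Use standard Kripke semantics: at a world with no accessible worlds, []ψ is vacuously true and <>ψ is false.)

Let φ = ([]q -> r) -> <>q. Evaluate φ at each world:
  a (successors ∅): φ is true.
  b (successors {d, e}): φ is true.
  c (successors {b, c}): φ is true.
  d (successors ∅): φ is false.
  e (successors ∅): φ is false.
For instance, at c:
  At c: []q -> r is true, <>q is true, so ([]q -> r) -> <>q is true.
    At c: []q is false, r is true, so []q -> r is true.
      At c: []q requires q at every successor {b, c}.
        q fails at b, so []q is false at c.
    At c: <>q requires q at some successor in {b, c}.
      q holds at c, so <>q is true at c.
Satisfying worlds: {a, b, c}

a, b, c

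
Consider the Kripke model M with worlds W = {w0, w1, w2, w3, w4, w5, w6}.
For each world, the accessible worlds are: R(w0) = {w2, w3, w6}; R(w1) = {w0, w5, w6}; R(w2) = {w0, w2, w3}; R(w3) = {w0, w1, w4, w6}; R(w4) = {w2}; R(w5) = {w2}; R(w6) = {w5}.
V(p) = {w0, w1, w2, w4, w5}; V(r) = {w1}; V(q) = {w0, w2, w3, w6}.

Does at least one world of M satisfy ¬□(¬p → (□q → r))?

No

Recall that □ψ holds at a world iff ψ holds at every accessible world, and ◇ψ holds iff ψ holds at some accessible world.
Let φ = ¬□(¬p → (□q → r)). Evaluate φ at each world:
  w0 (successors {w2, w3, w6}): φ is false.
  w1 (successors {w0, w5, w6}): φ is false.
  w2 (successors {w0, w2, w3}): φ is false.
  w3 (successors {w0, w1, w4, w6}): φ is false.
  w4 (successors {w2}): φ is false.
  w5 (successors {w2}): φ is false.
  w6 (successors {w5}): φ is false.
For instance, at w0:
  At w0: □(¬p → (□q → r)) is true, so ¬□(¬p → (□q → r)) is false.
    At w0: □(¬p → (□q → r)) requires ¬p → (□q → r) at every successor {w2, w3, w6}.
      At w2: ¬p → (□q → r) is true.
      At w3: ¬p → (□q → r) is true.
      At w6: ¬p → (□q → r) is true.
    So □(¬p → (□q → r)) is true at w0.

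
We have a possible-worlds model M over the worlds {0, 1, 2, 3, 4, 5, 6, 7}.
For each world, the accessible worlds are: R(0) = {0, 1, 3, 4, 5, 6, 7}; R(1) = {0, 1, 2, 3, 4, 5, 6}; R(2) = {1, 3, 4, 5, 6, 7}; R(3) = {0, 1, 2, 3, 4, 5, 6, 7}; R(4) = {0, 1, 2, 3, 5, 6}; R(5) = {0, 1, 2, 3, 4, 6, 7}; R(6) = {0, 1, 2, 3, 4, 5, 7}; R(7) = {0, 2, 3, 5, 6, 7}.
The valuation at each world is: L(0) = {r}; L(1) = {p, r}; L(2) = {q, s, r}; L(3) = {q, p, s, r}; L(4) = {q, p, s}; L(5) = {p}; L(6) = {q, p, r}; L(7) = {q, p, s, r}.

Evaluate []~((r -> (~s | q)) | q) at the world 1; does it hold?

At 1: []~((r -> (~s | q)) | q) requires ~((r -> (~s | q)) | q) at every successor {0, 1, 2, 3, 4, 5, 6}.
  ~((r -> (~s | q)) | q) fails at 0, so []~((r -> (~s | q)) | q) is false at 1.

No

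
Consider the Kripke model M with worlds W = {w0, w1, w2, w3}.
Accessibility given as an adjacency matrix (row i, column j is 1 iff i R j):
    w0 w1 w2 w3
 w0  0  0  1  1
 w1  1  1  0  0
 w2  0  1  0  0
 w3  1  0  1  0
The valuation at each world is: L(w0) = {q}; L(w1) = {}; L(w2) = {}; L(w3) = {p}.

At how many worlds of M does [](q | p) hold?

0

Recall that []ψ holds at a world iff ψ holds at every accessible world, and <>ψ holds iff ψ holds at some accessible world.
Let φ = [](q | p). Evaluate φ at each world:
  w0 (successors {w2, w3}): φ is false.
  w1 (successors {w0, w1}): φ is false.
  w2 (successors {w1}): φ is false.
  w3 (successors {w0, w2}): φ is false.
For instance, at w0:
  At w0: [](q | p) requires q | p at every successor {w2, w3}.
    q | p fails at w2, so [](q | p) is false at w0.
Satisfying worlds: none.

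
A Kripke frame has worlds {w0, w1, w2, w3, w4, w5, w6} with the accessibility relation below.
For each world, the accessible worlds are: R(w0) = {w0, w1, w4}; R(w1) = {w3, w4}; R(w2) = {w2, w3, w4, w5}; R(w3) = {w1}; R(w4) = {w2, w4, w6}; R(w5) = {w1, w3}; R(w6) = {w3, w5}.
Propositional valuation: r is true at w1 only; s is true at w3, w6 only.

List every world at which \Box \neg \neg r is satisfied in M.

w3

Let φ = \Box \neg \neg r. Evaluate φ at each world:
  w0 (successors {w0, w1, w4}): φ is false.
  w1 (successors {w3, w4}): φ is false.
  w2 (successors {w2, w3, w4, w5}): φ is false.
  w3 (successors {w1}): φ is true.
  w4 (successors {w2, w4, w6}): φ is false.
  w5 (successors {w1, w3}): φ is false.
  w6 (successors {w3, w5}): φ is false.
For instance, at w3:
  At w3: \Box \neg \neg r requires \neg \neg r at every successor {w1}.
    At w1: \neg \neg r is true.
  So \Box \neg \neg r is true at w3.
Satisfying worlds: {w3}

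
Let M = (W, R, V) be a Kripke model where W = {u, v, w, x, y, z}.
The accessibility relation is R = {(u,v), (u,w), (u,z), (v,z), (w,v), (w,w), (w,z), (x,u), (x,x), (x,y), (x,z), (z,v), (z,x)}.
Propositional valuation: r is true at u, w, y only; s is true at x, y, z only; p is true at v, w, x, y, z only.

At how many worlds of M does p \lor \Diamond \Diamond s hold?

Let φ = p \lor \Diamond \Diamond s. Evaluate φ at each world:
  u (successors {v, w, z}): φ is true.
  v (successors {z}): φ is true.
  w (successors {v, w, z}): φ is true.
  x (successors {u, x, y, z}): φ is true.
  y (successors ∅): φ is true.
  z (successors {v, x}): φ is true.
For instance, at w:
  At w: p is true, \Diamond \Diamond s is true, so p \lor \Diamond \Diamond s is true.
    At w: \Diamond \Diamond s requires \Diamond s at some successor in {v, w, z}.
      \Diamond s holds at v, so \Diamond \Diamond s is true at w.
Satisfying worlds: {u, v, w, x, y, z}

6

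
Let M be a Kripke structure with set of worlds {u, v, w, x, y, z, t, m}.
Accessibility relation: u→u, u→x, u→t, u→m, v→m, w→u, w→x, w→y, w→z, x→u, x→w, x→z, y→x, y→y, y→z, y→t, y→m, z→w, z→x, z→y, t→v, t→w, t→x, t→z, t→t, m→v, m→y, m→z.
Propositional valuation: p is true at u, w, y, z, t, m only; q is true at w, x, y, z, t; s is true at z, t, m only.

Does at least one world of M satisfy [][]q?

Let φ = [][]q. Evaluate φ at each world:
  u (successors {u, x, t, m}): φ is false.
  v (successors {m}): φ is false.
  w (successors {u, x, y, z}): φ is false.
  x (successors {u, w, z}): φ is false.
  y (successors {x, y, z, t, m}): φ is false.
  z (successors {w, x, y}): φ is false.
  t (successors {v, w, x, z, t}): φ is false.
  m (successors {v, y, z}): φ is false.
For instance, at t:
  At t: [][]q requires []q at every successor {v, w, x, z, t}.
    []q fails at v, so [][]q is false at t.
      At v: []q requires q at every successor {m}.
        q fails at m, so []q is false at v.

No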